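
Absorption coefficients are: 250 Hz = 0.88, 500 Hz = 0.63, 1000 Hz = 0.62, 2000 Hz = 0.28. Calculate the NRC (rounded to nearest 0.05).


Given values:
  a_250 = 0.88, a_500 = 0.63
  a_1000 = 0.62, a_2000 = 0.28
Formula: NRC = (a250 + a500 + a1000 + a2000) / 4
Sum = 0.88 + 0.63 + 0.62 + 0.28 = 2.41
NRC = 2.41 / 4 = 0.6025
Rounded to nearest 0.05: 0.6

0.6


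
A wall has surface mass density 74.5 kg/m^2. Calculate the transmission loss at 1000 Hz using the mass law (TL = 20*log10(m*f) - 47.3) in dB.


Given values:
  m = 74.5 kg/m^2, f = 1000 Hz
Formula: TL = 20 * log10(m * f) - 47.3
Compute m * f = 74.5 * 1000 = 74500.0
Compute log10(74500.0) = 4.872156
Compute 20 * 4.872156 = 97.4431
TL = 97.4431 - 47.3 = 50.14

50.14 dB


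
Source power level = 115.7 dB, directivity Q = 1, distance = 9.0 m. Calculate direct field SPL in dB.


Given values:
  Lw = 115.7 dB, Q = 1, r = 9.0 m
Formula: SPL = Lw + 10 * log10(Q / (4 * pi * r^2))
Compute 4 * pi * r^2 = 4 * pi * 9.0^2 = 1017.876
Compute Q / denom = 1 / 1017.876 = 0.00098244
Compute 10 * log10(0.00098244) = -30.0769
SPL = 115.7 + (-30.0769) = 85.62

85.62 dB


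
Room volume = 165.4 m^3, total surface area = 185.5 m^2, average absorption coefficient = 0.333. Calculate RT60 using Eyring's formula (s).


Given values:
  V = 165.4 m^3, S = 185.5 m^2, alpha = 0.333
Formula: RT60 = 0.161 * V / (-S * ln(1 - alpha))
Compute ln(1 - 0.333) = ln(0.667) = -0.404965
Denominator: -185.5 * -0.404965 = 75.121
Numerator: 0.161 * 165.4 = 26.6294
RT60 = 26.6294 / 75.121 = 0.354

0.354 s


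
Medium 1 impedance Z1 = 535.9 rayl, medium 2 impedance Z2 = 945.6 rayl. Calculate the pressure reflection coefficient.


Given values:
  Z1 = 535.9 rayl, Z2 = 945.6 rayl
Formula: R = (Z2 - Z1) / (Z2 + Z1)
Numerator: Z2 - Z1 = 945.6 - 535.9 = 409.7
Denominator: Z2 + Z1 = 945.6 + 535.9 = 1481.5
R = 409.7 / 1481.5 = 0.2765

0.2765


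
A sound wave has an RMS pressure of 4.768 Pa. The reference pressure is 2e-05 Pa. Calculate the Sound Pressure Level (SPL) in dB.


Given values:
  p = 4.768 Pa
  p_ref = 2e-05 Pa
Formula: SPL = 20 * log10(p / p_ref)
Compute ratio: p / p_ref = 4.768 / 2e-05 = 238400
Compute log10: log10(238400) = 5.377306
Multiply: SPL = 20 * 5.377306 = 107.55

107.55 dB


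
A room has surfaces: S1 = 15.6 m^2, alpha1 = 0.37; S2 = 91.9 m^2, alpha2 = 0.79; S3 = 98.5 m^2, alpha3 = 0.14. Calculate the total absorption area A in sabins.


Given surfaces:
  Surface 1: 15.6 * 0.37 = 5.772
  Surface 2: 91.9 * 0.79 = 72.601
  Surface 3: 98.5 * 0.14 = 13.79
Formula: A = sum(Si * alpha_i)
A = 5.772 + 72.601 + 13.79
A = 92.16

92.16 sabins


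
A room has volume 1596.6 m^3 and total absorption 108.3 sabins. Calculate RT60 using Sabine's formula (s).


Given values:
  V = 1596.6 m^3
  A = 108.3 sabins
Formula: RT60 = 0.161 * V / A
Numerator: 0.161 * 1596.6 = 257.0526
RT60 = 257.0526 / 108.3 = 2.374

2.374 s


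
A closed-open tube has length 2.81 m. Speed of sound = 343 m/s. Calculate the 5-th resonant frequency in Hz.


Given values:
  Tube type: closed-open, L = 2.81 m, c = 343 m/s, n = 5
Formula: f_n = (2n - 1) * c / (4 * L)
Compute 2n - 1 = 2*5 - 1 = 9
Compute 4 * L = 4 * 2.81 = 11.24
f = 9 * 343 / 11.24
f = 274.64

274.64 Hz


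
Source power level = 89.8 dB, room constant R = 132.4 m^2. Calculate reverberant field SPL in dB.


Given values:
  Lw = 89.8 dB, R = 132.4 m^2
Formula: SPL = Lw + 10 * log10(4 / R)
Compute 4 / R = 4 / 132.4 = 0.030211
Compute 10 * log10(0.030211) = -15.1983
SPL = 89.8 + (-15.1983) = 74.6

74.6 dB


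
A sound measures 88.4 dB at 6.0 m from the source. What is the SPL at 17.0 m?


Given values:
  SPL1 = 88.4 dB, r1 = 6.0 m, r2 = 17.0 m
Formula: SPL2 = SPL1 - 20 * log10(r2 / r1)
Compute ratio: r2 / r1 = 17.0 / 6.0 = 2.8333
Compute log10: log10(2.8333) = 0.452293
Compute drop: 20 * 0.452293 = 9.0459
SPL2 = 88.4 - 9.0459 = 79.35

79.35 dB


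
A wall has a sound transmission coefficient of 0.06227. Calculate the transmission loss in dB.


Given values:
  tau = 0.06227
Formula: TL = 10 * log10(1 / tau)
Compute 1 / tau = 1 / 0.06227 = 16.0591
Compute log10(16.0591) = 1.205721
TL = 10 * 1.205721 = 12.06

12.06 dB


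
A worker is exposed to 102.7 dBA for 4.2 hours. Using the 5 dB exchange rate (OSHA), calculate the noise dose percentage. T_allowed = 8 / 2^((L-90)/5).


Given values:
  L = 102.7 dBA, T = 4.2 hours
Formula: T_allowed = 8 / 2^((L - 90) / 5)
Compute exponent: (102.7 - 90) / 5 = 2.54
Compute 2^(2.54) = 5.81589
T_allowed = 8 / 5.81589 = 1.375542 hours
Dose = (T / T_allowed) * 100
Dose = (4.2 / 1.375542) * 100 = 305.33

305.33 %


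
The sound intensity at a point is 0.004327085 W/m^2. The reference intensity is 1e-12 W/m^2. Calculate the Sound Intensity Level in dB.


Given values:
  I = 0.004327085 W/m^2
  I_ref = 1e-12 W/m^2
Formula: SIL = 10 * log10(I / I_ref)
Compute ratio: I / I_ref = 4327085000
Compute log10: log10(4327085000) = 9.636195
Multiply: SIL = 10 * 9.636195 = 96.36

96.36 dB


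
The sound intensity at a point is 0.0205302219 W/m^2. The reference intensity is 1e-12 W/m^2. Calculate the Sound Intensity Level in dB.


Given values:
  I = 0.0205302219 W/m^2
  I_ref = 1e-12 W/m^2
Formula: SIL = 10 * log10(I / I_ref)
Compute ratio: I / I_ref = 20530221900
Compute log10: log10(20530221900) = 10.312394
Multiply: SIL = 10 * 10.312394 = 103.12

103.12 dB


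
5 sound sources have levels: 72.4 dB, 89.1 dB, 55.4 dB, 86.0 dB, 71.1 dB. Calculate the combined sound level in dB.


Formula: L_total = 10 * log10( sum(10^(Li/10)) )
  Source 1: 10^(72.4/10) = 17378008.2875
  Source 2: 10^(89.1/10) = 812830516.1641
  Source 3: 10^(55.4/10) = 346736.8505
  Source 4: 10^(86.0/10) = 398107170.5535
  Source 5: 10^(71.1/10) = 12882495.5169
Sum of linear values = 1241544927.3725
L_total = 10 * log10(1241544927.3725) = 90.94

90.94 dB


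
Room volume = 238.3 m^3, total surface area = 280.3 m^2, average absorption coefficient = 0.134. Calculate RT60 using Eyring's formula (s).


Given values:
  V = 238.3 m^3, S = 280.3 m^2, alpha = 0.134
Formula: RT60 = 0.161 * V / (-S * ln(1 - alpha))
Compute ln(1 - 0.134) = ln(0.866) = -0.14387
Denominator: -280.3 * -0.14387 = 40.3268
Numerator: 0.161 * 238.3 = 38.3663
RT60 = 38.3663 / 40.3268 = 0.951

0.951 s


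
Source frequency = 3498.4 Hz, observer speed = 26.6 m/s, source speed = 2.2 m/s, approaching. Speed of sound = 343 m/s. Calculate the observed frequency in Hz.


Given values:
  f_s = 3498.4 Hz, v_o = 26.6 m/s, v_s = 2.2 m/s
  Direction: approaching
Formula: f_o = f_s * (c + v_o) / (c - v_s)
Numerator: c + v_o = 343 + 26.6 = 369.6
Denominator: c - v_s = 343 - 2.2 = 340.8
f_o = 3498.4 * 369.6 / 340.8 = 3794.04

3794.04 Hz


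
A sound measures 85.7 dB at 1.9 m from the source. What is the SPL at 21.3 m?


Given values:
  SPL1 = 85.7 dB, r1 = 1.9 m, r2 = 21.3 m
Formula: SPL2 = SPL1 - 20 * log10(r2 / r1)
Compute ratio: r2 / r1 = 21.3 / 1.9 = 11.2105
Compute log10: log10(11.2105) = 1.049625
Compute drop: 20 * 1.049625 = 20.9925
SPL2 = 85.7 - 20.9925 = 64.71

64.71 dB


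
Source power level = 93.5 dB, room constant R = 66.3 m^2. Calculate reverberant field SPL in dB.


Given values:
  Lw = 93.5 dB, R = 66.3 m^2
Formula: SPL = Lw + 10 * log10(4 / R)
Compute 4 / R = 4 / 66.3 = 0.060332
Compute 10 * log10(0.060332) = -12.1945
SPL = 93.5 + (-12.1945) = 81.31

81.31 dB


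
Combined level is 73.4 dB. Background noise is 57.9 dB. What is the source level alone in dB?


Given values:
  L_total = 73.4 dB, L_bg = 57.9 dB
Formula: L_source = 10 * log10(10^(L_total/10) - 10^(L_bg/10))
Convert to linear:
  10^(73.4/10) = 21877616.2395
  10^(57.9/10) = 616595.0019
Difference: 21877616.2395 - 616595.0019 = 21261021.2376
L_source = 10 * log10(21261021.2376) = 73.28

73.28 dB


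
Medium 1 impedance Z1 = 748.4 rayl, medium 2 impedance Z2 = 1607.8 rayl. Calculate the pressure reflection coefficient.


Given values:
  Z1 = 748.4 rayl, Z2 = 1607.8 rayl
Formula: R = (Z2 - Z1) / (Z2 + Z1)
Numerator: Z2 - Z1 = 1607.8 - 748.4 = 859.4
Denominator: Z2 + Z1 = 1607.8 + 748.4 = 2356.2
R = 859.4 / 2356.2 = 0.3647

0.3647


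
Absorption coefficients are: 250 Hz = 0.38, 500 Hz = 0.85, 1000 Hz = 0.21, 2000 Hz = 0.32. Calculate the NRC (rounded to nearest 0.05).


Given values:
  a_250 = 0.38, a_500 = 0.85
  a_1000 = 0.21, a_2000 = 0.32
Formula: NRC = (a250 + a500 + a1000 + a2000) / 4
Sum = 0.38 + 0.85 + 0.21 + 0.32 = 1.76
NRC = 1.76 / 4 = 0.44
Rounded to nearest 0.05: 0.45

0.45


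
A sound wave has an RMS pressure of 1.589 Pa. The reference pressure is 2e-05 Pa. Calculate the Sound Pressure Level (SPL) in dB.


Given values:
  p = 1.589 Pa
  p_ref = 2e-05 Pa
Formula: SPL = 20 * log10(p / p_ref)
Compute ratio: p / p_ref = 1.589 / 2e-05 = 79450
Compute log10: log10(79450) = 4.900094
Multiply: SPL = 20 * 4.900094 = 98.0

98.0 dB


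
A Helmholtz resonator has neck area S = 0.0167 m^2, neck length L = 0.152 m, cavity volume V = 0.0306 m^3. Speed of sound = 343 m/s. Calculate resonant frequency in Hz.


Given values:
  S = 0.0167 m^2, L = 0.152 m, V = 0.0306 m^3, c = 343 m/s
Formula: f = (c / (2*pi)) * sqrt(S / (V * L))
Compute V * L = 0.0306 * 0.152 = 0.0046512
Compute S / (V * L) = 0.0167 / 0.0046512 = 3.5905
Compute sqrt(3.5905) = 1.894861
Compute c / (2*pi) = 343 / 6.283185 = 54.590148
f = 54.590148 * 1.894861 = 103.44

103.44 Hz


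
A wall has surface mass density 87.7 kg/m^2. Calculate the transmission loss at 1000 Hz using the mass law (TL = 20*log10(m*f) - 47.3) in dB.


Given values:
  m = 87.7 kg/m^2, f = 1000 Hz
Formula: TL = 20 * log10(m * f) - 47.3
Compute m * f = 87.7 * 1000 = 87700.0
Compute log10(87700.0) = 4.943
Compute 20 * 4.943 = 98.86
TL = 98.86 - 47.3 = 51.56

51.56 dB


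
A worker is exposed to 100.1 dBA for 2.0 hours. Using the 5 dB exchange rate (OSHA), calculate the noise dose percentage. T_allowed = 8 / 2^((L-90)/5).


Given values:
  L = 100.1 dBA, T = 2.0 hours
Formula: T_allowed = 8 / 2^((L - 90) / 5)
Compute exponent: (100.1 - 90) / 5 = 2.02
Compute 2^(2.02) = 4.055838
T_allowed = 8 / 4.055838 = 1.972465 hours
Dose = (T / T_allowed) * 100
Dose = (2.0 / 1.972465) * 100 = 101.4

101.4 %


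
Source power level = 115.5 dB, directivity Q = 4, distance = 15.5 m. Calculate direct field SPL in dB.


Given values:
  Lw = 115.5 dB, Q = 4, r = 15.5 m
Formula: SPL = Lw + 10 * log10(Q / (4 * pi * r^2))
Compute 4 * pi * r^2 = 4 * pi * 15.5^2 = 3019.0705
Compute Q / denom = 4 / 3019.0705 = 0.00132491
Compute 10 * log10(0.00132491) = -28.7781
SPL = 115.5 + (-28.7781) = 86.72

86.72 dB


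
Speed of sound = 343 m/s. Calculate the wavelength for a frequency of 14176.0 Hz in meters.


Given values:
  c = 343 m/s, f = 14176.0 Hz
Formula: lambda = c / f
lambda = 343 / 14176.0
lambda = 0.0242

0.0242 m


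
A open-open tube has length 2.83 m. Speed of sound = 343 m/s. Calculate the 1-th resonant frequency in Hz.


Given values:
  Tube type: open-open, L = 2.83 m, c = 343 m/s, n = 1
Formula: f_n = n * c / (2 * L)
Compute 2 * L = 2 * 2.83 = 5.66
f = 1 * 343 / 5.66
f = 60.6

60.6 Hz


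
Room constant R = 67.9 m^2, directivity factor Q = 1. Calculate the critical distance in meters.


Given values:
  R = 67.9 m^2, Q = 1
Formula: d_c = 0.141 * sqrt(Q * R)
Compute Q * R = 1 * 67.9 = 67.9
Compute sqrt(67.9) = 8.2401
d_c = 0.141 * 8.2401 = 1.162

1.162 m


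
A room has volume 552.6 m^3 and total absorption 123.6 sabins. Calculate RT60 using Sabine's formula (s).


Given values:
  V = 552.6 m^3
  A = 123.6 sabins
Formula: RT60 = 0.161 * V / A
Numerator: 0.161 * 552.6 = 88.9686
RT60 = 88.9686 / 123.6 = 0.72

0.72 s


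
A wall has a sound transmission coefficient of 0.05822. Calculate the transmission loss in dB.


Given values:
  tau = 0.05822
Formula: TL = 10 * log10(1 / tau)
Compute 1 / tau = 1 / 0.05822 = 17.1762
Compute log10(17.1762) = 1.234927
TL = 10 * 1.234927 = 12.35

12.35 dB


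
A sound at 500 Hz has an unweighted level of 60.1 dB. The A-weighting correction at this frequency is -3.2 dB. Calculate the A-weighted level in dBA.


Given values:
  SPL = 60.1 dB
  A-weighting at 500 Hz = -3.2 dB
Formula: L_A = SPL + A_weight
L_A = 60.1 + (-3.2)
L_A = 56.9

56.9 dBA


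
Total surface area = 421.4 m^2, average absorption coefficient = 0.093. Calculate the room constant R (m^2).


Given values:
  S = 421.4 m^2, alpha = 0.093
Formula: R = S * alpha / (1 - alpha)
Numerator: 421.4 * 0.093 = 39.1902
Denominator: 1 - 0.093 = 0.907
R = 39.1902 / 0.907 = 43.21

43.21 m^2


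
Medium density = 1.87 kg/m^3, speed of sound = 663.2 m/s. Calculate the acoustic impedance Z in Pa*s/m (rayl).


Given values:
  rho = 1.87 kg/m^3
  c = 663.2 m/s
Formula: Z = rho * c
Z = 1.87 * 663.2
Z = 1240.18

1240.18 rayl


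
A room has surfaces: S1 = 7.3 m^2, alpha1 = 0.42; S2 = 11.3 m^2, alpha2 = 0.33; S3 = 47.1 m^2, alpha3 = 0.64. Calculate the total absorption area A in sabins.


Given surfaces:
  Surface 1: 7.3 * 0.42 = 3.066
  Surface 2: 11.3 * 0.33 = 3.729
  Surface 3: 47.1 * 0.64 = 30.144
Formula: A = sum(Si * alpha_i)
A = 3.066 + 3.729 + 30.144
A = 36.94

36.94 sabins


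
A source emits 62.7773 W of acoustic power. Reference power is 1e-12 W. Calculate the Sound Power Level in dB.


Given values:
  W = 62.7773 W
  W_ref = 1e-12 W
Formula: SWL = 10 * log10(W / W_ref)
Compute ratio: W / W_ref = 62777300000000
Compute log10: log10(62777300000000) = 13.797803
Multiply: SWL = 10 * 13.797803 = 137.98

137.98 dB


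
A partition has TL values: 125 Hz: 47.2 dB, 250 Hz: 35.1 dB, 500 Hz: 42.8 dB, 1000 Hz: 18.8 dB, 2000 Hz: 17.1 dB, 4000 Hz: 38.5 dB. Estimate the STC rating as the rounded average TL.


Given TL values at each frequency:
  125 Hz: 47.2 dB
  250 Hz: 35.1 dB
  500 Hz: 42.8 dB
  1000 Hz: 18.8 dB
  2000 Hz: 17.1 dB
  4000 Hz: 38.5 dB
Formula: STC ~ round(average of TL values)
Sum = 47.2 + 35.1 + 42.8 + 18.8 + 17.1 + 38.5 = 199.5
Average = 199.5 / 6 = 33.25
Rounded: 33

33


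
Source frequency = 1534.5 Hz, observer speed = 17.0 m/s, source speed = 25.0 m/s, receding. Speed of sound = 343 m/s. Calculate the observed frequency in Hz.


Given values:
  f_s = 1534.5 Hz, v_o = 17.0 m/s, v_s = 25.0 m/s
  Direction: receding
Formula: f_o = f_s * (c - v_o) / (c + v_s)
Numerator: c - v_o = 343 - 17.0 = 326.0
Denominator: c + v_s = 343 + 25.0 = 368.0
f_o = 1534.5 * 326.0 / 368.0 = 1359.37

1359.37 Hz


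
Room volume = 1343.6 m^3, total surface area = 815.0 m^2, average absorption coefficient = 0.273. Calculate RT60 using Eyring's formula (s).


Given values:
  V = 1343.6 m^3, S = 815.0 m^2, alpha = 0.273
Formula: RT60 = 0.161 * V / (-S * ln(1 - alpha))
Compute ln(1 - 0.273) = ln(0.727) = -0.318829
Denominator: -815.0 * -0.318829 = 259.8456
Numerator: 0.161 * 1343.6 = 216.3196
RT60 = 216.3196 / 259.8456 = 0.832

0.832 s


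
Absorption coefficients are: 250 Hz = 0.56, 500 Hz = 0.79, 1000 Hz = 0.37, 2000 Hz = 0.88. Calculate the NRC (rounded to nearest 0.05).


Given values:
  a_250 = 0.56, a_500 = 0.79
  a_1000 = 0.37, a_2000 = 0.88
Formula: NRC = (a250 + a500 + a1000 + a2000) / 4
Sum = 0.56 + 0.79 + 0.37 + 0.88 = 2.6
NRC = 2.6 / 4 = 0.65
Rounded to nearest 0.05: 0.65

0.65


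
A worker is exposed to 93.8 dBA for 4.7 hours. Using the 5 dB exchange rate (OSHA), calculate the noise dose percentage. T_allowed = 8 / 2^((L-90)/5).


Given values:
  L = 93.8 dBA, T = 4.7 hours
Formula: T_allowed = 8 / 2^((L - 90) / 5)
Compute exponent: (93.8 - 90) / 5 = 0.76
Compute 2^(0.76) = 1.693491
T_allowed = 8 / 1.693491 = 4.72397 hours
Dose = (T / T_allowed) * 100
Dose = (4.7 / 4.72397) * 100 = 99.49

99.49 %


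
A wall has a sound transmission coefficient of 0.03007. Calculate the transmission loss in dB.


Given values:
  tau = 0.03007
Formula: TL = 10 * log10(1 / tau)
Compute 1 / tau = 1 / 0.03007 = 33.2557
Compute log10(33.2557) = 1.521866
TL = 10 * 1.521866 = 15.22

15.22 dB


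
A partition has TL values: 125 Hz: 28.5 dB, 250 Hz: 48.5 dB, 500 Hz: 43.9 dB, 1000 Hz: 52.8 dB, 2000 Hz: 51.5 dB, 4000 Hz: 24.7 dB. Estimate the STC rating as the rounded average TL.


Given TL values at each frequency:
  125 Hz: 28.5 dB
  250 Hz: 48.5 dB
  500 Hz: 43.9 dB
  1000 Hz: 52.8 dB
  2000 Hz: 51.5 dB
  4000 Hz: 24.7 dB
Formula: STC ~ round(average of TL values)
Sum = 28.5 + 48.5 + 43.9 + 52.8 + 51.5 + 24.7 = 249.9
Average = 249.9 / 6 = 41.65
Rounded: 42

42


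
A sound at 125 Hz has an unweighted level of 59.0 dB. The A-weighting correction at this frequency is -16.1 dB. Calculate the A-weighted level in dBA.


Given values:
  SPL = 59.0 dB
  A-weighting at 125 Hz = -16.1 dB
Formula: L_A = SPL + A_weight
L_A = 59.0 + (-16.1)
L_A = 42.9

42.9 dBA


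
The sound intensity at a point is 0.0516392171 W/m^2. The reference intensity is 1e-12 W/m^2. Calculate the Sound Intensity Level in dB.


Given values:
  I = 0.0516392171 W/m^2
  I_ref = 1e-12 W/m^2
Formula: SIL = 10 * log10(I / I_ref)
Compute ratio: I / I_ref = 51639217100
Compute log10: log10(51639217100) = 10.71298
Multiply: SIL = 10 * 10.71298 = 107.13

107.13 dB


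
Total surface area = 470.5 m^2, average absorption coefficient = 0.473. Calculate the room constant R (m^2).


Given values:
  S = 470.5 m^2, alpha = 0.473
Formula: R = S * alpha / (1 - alpha)
Numerator: 470.5 * 0.473 = 222.5465
Denominator: 1 - 0.473 = 0.527
R = 222.5465 / 0.527 = 422.29

422.29 m^2


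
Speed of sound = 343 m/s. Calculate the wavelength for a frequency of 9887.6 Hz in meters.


Given values:
  c = 343 m/s, f = 9887.6 Hz
Formula: lambda = c / f
lambda = 343 / 9887.6
lambda = 0.0347

0.0347 m


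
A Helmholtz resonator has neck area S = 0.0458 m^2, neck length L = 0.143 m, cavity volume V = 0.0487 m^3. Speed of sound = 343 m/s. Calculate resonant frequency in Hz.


Given values:
  S = 0.0458 m^2, L = 0.143 m, V = 0.0487 m^3, c = 343 m/s
Formula: f = (c / (2*pi)) * sqrt(S / (V * L))
Compute V * L = 0.0487 * 0.143 = 0.0069641
Compute S / (V * L) = 0.0458 / 0.0069641 = 6.5766
Compute sqrt(6.5766) = 2.564488
Compute c / (2*pi) = 343 / 6.283185 = 54.590148
f = 54.590148 * 2.564488 = 140.0

140.0 Hz


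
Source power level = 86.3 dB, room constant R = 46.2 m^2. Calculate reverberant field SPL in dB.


Given values:
  Lw = 86.3 dB, R = 46.2 m^2
Formula: SPL = Lw + 10 * log10(4 / R)
Compute 4 / R = 4 / 46.2 = 0.08658
Compute 10 * log10(0.08658) = -10.6258
SPL = 86.3 + (-10.6258) = 75.67

75.67 dB


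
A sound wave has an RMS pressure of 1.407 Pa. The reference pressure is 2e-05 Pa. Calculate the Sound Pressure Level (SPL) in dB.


Given values:
  p = 1.407 Pa
  p_ref = 2e-05 Pa
Formula: SPL = 20 * log10(p / p_ref)
Compute ratio: p / p_ref = 1.407 / 2e-05 = 70350
Compute log10: log10(70350) = 4.847264
Multiply: SPL = 20 * 4.847264 = 96.95

96.95 dB


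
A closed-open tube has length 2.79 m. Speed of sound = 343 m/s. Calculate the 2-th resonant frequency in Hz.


Given values:
  Tube type: closed-open, L = 2.79 m, c = 343 m/s, n = 2
Formula: f_n = (2n - 1) * c / (4 * L)
Compute 2n - 1 = 2*2 - 1 = 3
Compute 4 * L = 4 * 2.79 = 11.16
f = 3 * 343 / 11.16
f = 92.2

92.2 Hz


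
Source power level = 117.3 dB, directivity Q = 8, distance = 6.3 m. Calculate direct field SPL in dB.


Given values:
  Lw = 117.3 dB, Q = 8, r = 6.3 m
Formula: SPL = Lw + 10 * log10(Q / (4 * pi * r^2))
Compute 4 * pi * r^2 = 4 * pi * 6.3^2 = 498.7592
Compute Q / denom = 8 / 498.7592 = 0.0160398
Compute 10 * log10(0.0160398) = -17.948
SPL = 117.3 + (-17.948) = 99.35

99.35 dB


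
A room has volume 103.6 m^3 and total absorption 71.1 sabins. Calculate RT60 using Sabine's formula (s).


Given values:
  V = 103.6 m^3
  A = 71.1 sabins
Formula: RT60 = 0.161 * V / A
Numerator: 0.161 * 103.6 = 16.6796
RT60 = 16.6796 / 71.1 = 0.235

0.235 s


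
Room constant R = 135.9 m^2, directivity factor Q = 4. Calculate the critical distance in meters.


Given values:
  R = 135.9 m^2, Q = 4
Formula: d_c = 0.141 * sqrt(Q * R)
Compute Q * R = 4 * 135.9 = 543.6
Compute sqrt(543.6) = 23.3152
d_c = 0.141 * 23.3152 = 3.287

3.287 m


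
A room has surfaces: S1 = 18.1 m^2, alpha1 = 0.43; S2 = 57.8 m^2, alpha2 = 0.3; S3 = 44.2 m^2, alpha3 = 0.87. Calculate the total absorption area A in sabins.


Given surfaces:
  Surface 1: 18.1 * 0.43 = 7.783
  Surface 2: 57.8 * 0.3 = 17.34
  Surface 3: 44.2 * 0.87 = 38.454
Formula: A = sum(Si * alpha_i)
A = 7.783 + 17.34 + 38.454
A = 63.58

63.58 sabins


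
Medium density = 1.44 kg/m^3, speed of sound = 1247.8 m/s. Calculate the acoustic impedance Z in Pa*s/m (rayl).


Given values:
  rho = 1.44 kg/m^3
  c = 1247.8 m/s
Formula: Z = rho * c
Z = 1.44 * 1247.8
Z = 1796.83

1796.83 rayl


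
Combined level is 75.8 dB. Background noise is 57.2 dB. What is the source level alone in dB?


Given values:
  L_total = 75.8 dB, L_bg = 57.2 dB
Formula: L_source = 10 * log10(10^(L_total/10) - 10^(L_bg/10))
Convert to linear:
  10^(75.8/10) = 38018939.6321
  10^(57.2/10) = 524807.4602
Difference: 38018939.6321 - 524807.4602 = 37494132.1719
L_source = 10 * log10(37494132.1719) = 75.74

75.74 dB


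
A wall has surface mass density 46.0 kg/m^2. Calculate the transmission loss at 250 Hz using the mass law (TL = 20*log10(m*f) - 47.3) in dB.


Given values:
  m = 46.0 kg/m^2, f = 250 Hz
Formula: TL = 20 * log10(m * f) - 47.3
Compute m * f = 46.0 * 250 = 11500.0
Compute log10(11500.0) = 4.060698
Compute 20 * 4.060698 = 81.214
TL = 81.214 - 47.3 = 33.91

33.91 dB


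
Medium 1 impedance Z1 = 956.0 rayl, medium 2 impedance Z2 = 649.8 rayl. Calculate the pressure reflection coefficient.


Given values:
  Z1 = 956.0 rayl, Z2 = 649.8 rayl
Formula: R = (Z2 - Z1) / (Z2 + Z1)
Numerator: Z2 - Z1 = 649.8 - 956.0 = -306.2
Denominator: Z2 + Z1 = 649.8 + 956.0 = 1605.8
R = -306.2 / 1605.8 = -0.1907

-0.1907


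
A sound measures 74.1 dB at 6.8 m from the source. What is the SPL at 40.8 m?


Given values:
  SPL1 = 74.1 dB, r1 = 6.8 m, r2 = 40.8 m
Formula: SPL2 = SPL1 - 20 * log10(r2 / r1)
Compute ratio: r2 / r1 = 40.8 / 6.8 = 6.0
Compute log10: log10(6.0) = 0.778151
Compute drop: 20 * 0.778151 = 15.563
SPL2 = 74.1 - 15.563 = 58.54

58.54 dB


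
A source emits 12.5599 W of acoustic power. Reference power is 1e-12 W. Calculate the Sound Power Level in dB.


Given values:
  W = 12.5599 W
  W_ref = 1e-12 W
Formula: SWL = 10 * log10(W / W_ref)
Compute ratio: W / W_ref = 12559900000000
Compute log10: log10(12559900000000) = 13.098986
Multiply: SWL = 10 * 13.098986 = 130.99

130.99 dB


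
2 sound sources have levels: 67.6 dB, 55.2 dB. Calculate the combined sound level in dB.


Formula: L_total = 10 * log10( sum(10^(Li/10)) )
  Source 1: 10^(67.6/10) = 5754399.3734
  Source 2: 10^(55.2/10) = 331131.1215
Sum of linear values = 6085530.4949
L_total = 10 * log10(6085530.4949) = 67.84

67.84 dB


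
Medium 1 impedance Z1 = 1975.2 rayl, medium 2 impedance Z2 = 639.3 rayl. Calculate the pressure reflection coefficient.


Given values:
  Z1 = 1975.2 rayl, Z2 = 639.3 rayl
Formula: R = (Z2 - Z1) / (Z2 + Z1)
Numerator: Z2 - Z1 = 639.3 - 1975.2 = -1335.9
Denominator: Z2 + Z1 = 639.3 + 1975.2 = 2614.5
R = -1335.9 / 2614.5 = -0.511

-0.511


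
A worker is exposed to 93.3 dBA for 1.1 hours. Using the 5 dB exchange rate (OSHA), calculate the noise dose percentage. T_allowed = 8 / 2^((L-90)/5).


Given values:
  L = 93.3 dBA, T = 1.1 hours
Formula: T_allowed = 8 / 2^((L - 90) / 5)
Compute exponent: (93.3 - 90) / 5 = 0.66
Compute 2^(0.66) = 1.580083
T_allowed = 8 / 1.580083 = 5.063025 hours
Dose = (T / T_allowed) * 100
Dose = (1.1 / 5.063025) * 100 = 21.73

21.73 %


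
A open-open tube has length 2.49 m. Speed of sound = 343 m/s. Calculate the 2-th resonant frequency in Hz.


Given values:
  Tube type: open-open, L = 2.49 m, c = 343 m/s, n = 2
Formula: f_n = n * c / (2 * L)
Compute 2 * L = 2 * 2.49 = 4.98
f = 2 * 343 / 4.98
f = 137.75

137.75 Hz


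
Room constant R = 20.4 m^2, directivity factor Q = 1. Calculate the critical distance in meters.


Given values:
  R = 20.4 m^2, Q = 1
Formula: d_c = 0.141 * sqrt(Q * R)
Compute Q * R = 1 * 20.4 = 20.4
Compute sqrt(20.4) = 4.5166
d_c = 0.141 * 4.5166 = 0.637

0.637 m


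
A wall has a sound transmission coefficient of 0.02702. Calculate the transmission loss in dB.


Given values:
  tau = 0.02702
Formula: TL = 10 * log10(1 / tau)
Compute 1 / tau = 1 / 0.02702 = 37.0096
Compute log10(37.0096) = 1.568314
TL = 10 * 1.568314 = 15.68

15.68 dB


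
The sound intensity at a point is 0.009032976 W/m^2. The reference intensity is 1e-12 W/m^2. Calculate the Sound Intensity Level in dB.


Given values:
  I = 0.009032976 W/m^2
  I_ref = 1e-12 W/m^2
Formula: SIL = 10 * log10(I / I_ref)
Compute ratio: I / I_ref = 9032976000
Compute log10: log10(9032976000) = 9.955831
Multiply: SIL = 10 * 9.955831 = 99.56

99.56 dB


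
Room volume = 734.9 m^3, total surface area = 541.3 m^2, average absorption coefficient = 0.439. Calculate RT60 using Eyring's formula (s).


Given values:
  V = 734.9 m^3, S = 541.3 m^2, alpha = 0.439
Formula: RT60 = 0.161 * V / (-S * ln(1 - alpha))
Compute ln(1 - 0.439) = ln(0.561) = -0.578034
Denominator: -541.3 * -0.578034 = 312.8898
Numerator: 0.161 * 734.9 = 118.3189
RT60 = 118.3189 / 312.8898 = 0.378

0.378 s


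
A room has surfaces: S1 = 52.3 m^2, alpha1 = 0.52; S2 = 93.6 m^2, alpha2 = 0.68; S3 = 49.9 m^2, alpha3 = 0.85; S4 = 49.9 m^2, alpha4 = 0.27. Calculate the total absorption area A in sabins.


Given surfaces:
  Surface 1: 52.3 * 0.52 = 27.196
  Surface 2: 93.6 * 0.68 = 63.648
  Surface 3: 49.9 * 0.85 = 42.415
  Surface 4: 49.9 * 0.27 = 13.473
Formula: A = sum(Si * alpha_i)
A = 27.196 + 63.648 + 42.415 + 13.473
A = 146.73

146.73 sabins


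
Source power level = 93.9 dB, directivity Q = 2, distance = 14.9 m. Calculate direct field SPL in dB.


Given values:
  Lw = 93.9 dB, Q = 2, r = 14.9 m
Formula: SPL = Lw + 10 * log10(Q / (4 * pi * r^2))
Compute 4 * pi * r^2 = 4 * pi * 14.9^2 = 2789.8599
Compute Q / denom = 2 / 2789.8599 = 0.00071688
Compute 10 * log10(0.00071688) = -31.4455
SPL = 93.9 + (-31.4455) = 62.45

62.45 dB


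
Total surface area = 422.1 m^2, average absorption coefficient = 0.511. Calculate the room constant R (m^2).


Given values:
  S = 422.1 m^2, alpha = 0.511
Formula: R = S * alpha / (1 - alpha)
Numerator: 422.1 * 0.511 = 215.6931
Denominator: 1 - 0.511 = 0.489
R = 215.6931 / 0.489 = 441.09

441.09 m^2


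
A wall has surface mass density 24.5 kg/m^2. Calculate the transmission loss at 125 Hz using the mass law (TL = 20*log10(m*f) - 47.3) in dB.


Given values:
  m = 24.5 kg/m^2, f = 125 Hz
Formula: TL = 20 * log10(m * f) - 47.3
Compute m * f = 24.5 * 125 = 3062.5
Compute log10(3062.5) = 3.486076
Compute 20 * 3.486076 = 69.7215
TL = 69.7215 - 47.3 = 22.42

22.42 dB


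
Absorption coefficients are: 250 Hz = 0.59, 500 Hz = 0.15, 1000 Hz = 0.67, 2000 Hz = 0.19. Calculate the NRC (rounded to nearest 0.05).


Given values:
  a_250 = 0.59, a_500 = 0.15
  a_1000 = 0.67, a_2000 = 0.19
Formula: NRC = (a250 + a500 + a1000 + a2000) / 4
Sum = 0.59 + 0.15 + 0.67 + 0.19 = 1.6
NRC = 1.6 / 4 = 0.4
Rounded to nearest 0.05: 0.4

0.4


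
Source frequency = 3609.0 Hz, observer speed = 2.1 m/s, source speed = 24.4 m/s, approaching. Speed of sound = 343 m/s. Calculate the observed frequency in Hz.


Given values:
  f_s = 3609.0 Hz, v_o = 2.1 m/s, v_s = 24.4 m/s
  Direction: approaching
Formula: f_o = f_s * (c + v_o) / (c - v_s)
Numerator: c + v_o = 343 + 2.1 = 345.1
Denominator: c - v_s = 343 - 24.4 = 318.6
f_o = 3609.0 * 345.1 / 318.6 = 3909.18

3909.18 Hz


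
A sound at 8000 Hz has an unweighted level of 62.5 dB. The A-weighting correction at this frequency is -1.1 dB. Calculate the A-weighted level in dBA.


Given values:
  SPL = 62.5 dB
  A-weighting at 8000 Hz = -1.1 dB
Formula: L_A = SPL + A_weight
L_A = 62.5 + (-1.1)
L_A = 61.4

61.4 dBA


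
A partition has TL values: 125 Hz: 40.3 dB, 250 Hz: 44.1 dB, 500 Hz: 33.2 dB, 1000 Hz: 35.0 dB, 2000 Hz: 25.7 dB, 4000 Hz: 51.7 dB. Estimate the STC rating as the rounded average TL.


Given TL values at each frequency:
  125 Hz: 40.3 dB
  250 Hz: 44.1 dB
  500 Hz: 33.2 dB
  1000 Hz: 35.0 dB
  2000 Hz: 25.7 dB
  4000 Hz: 51.7 dB
Formula: STC ~ round(average of TL values)
Sum = 40.3 + 44.1 + 33.2 + 35.0 + 25.7 + 51.7 = 230.0
Average = 230.0 / 6 = 38.33
Rounded: 38

38


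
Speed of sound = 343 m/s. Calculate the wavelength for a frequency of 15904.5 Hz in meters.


Given values:
  c = 343 m/s, f = 15904.5 Hz
Formula: lambda = c / f
lambda = 343 / 15904.5
lambda = 0.0216

0.0216 m


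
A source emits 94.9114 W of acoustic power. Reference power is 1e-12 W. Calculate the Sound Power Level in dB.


Given values:
  W = 94.9114 W
  W_ref = 1e-12 W
Formula: SWL = 10 * log10(W / W_ref)
Compute ratio: W / W_ref = 94911400000000
Compute log10: log10(94911400000000) = 13.977318
Multiply: SWL = 10 * 13.977318 = 139.77

139.77 dB


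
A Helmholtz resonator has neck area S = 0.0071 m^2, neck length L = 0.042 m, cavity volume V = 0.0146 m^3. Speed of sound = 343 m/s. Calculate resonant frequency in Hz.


Given values:
  S = 0.0071 m^2, L = 0.042 m, V = 0.0146 m^3, c = 343 m/s
Formula: f = (c / (2*pi)) * sqrt(S / (V * L))
Compute V * L = 0.0146 * 0.042 = 0.0006132
Compute S / (V * L) = 0.0071 / 0.0006132 = 11.5786
Compute sqrt(11.5786) = 3.402734
Compute c / (2*pi) = 343 / 6.283185 = 54.590148
f = 54.590148 * 3.402734 = 185.76

185.76 Hz


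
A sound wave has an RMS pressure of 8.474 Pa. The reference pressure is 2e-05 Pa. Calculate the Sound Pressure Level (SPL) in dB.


Given values:
  p = 8.474 Pa
  p_ref = 2e-05 Pa
Formula: SPL = 20 * log10(p / p_ref)
Compute ratio: p / p_ref = 8.474 / 2e-05 = 423700
Compute log10: log10(423700) = 5.627058
Multiply: SPL = 20 * 5.627058 = 112.54

112.54 dB


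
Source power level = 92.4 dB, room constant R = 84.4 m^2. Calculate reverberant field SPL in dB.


Given values:
  Lw = 92.4 dB, R = 84.4 m^2
Formula: SPL = Lw + 10 * log10(4 / R)
Compute 4 / R = 4 / 84.4 = 0.047393
Compute 10 * log10(0.047393) = -13.2429
SPL = 92.4 + (-13.2429) = 79.16

79.16 dB


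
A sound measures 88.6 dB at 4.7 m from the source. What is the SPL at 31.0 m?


Given values:
  SPL1 = 88.6 dB, r1 = 4.7 m, r2 = 31.0 m
Formula: SPL2 = SPL1 - 20 * log10(r2 / r1)
Compute ratio: r2 / r1 = 31.0 / 4.7 = 6.5957
Compute log10: log10(6.5957) = 0.819261
Compute drop: 20 * 0.819261 = 16.3852
SPL2 = 88.6 - 16.3852 = 72.21

72.21 dB


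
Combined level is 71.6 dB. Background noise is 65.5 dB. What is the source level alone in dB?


Given values:
  L_total = 71.6 dB, L_bg = 65.5 dB
Formula: L_source = 10 * log10(10^(L_total/10) - 10^(L_bg/10))
Convert to linear:
  10^(71.6/10) = 14454397.7075
  10^(65.5/10) = 3548133.8923
Difference: 14454397.7075 - 3548133.8923 = 10906263.8152
L_source = 10 * log10(10906263.8152) = 70.38

70.38 dB


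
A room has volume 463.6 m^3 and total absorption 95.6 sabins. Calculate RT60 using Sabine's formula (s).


Given values:
  V = 463.6 m^3
  A = 95.6 sabins
Formula: RT60 = 0.161 * V / A
Numerator: 0.161 * 463.6 = 74.6396
RT60 = 74.6396 / 95.6 = 0.781

0.781 s


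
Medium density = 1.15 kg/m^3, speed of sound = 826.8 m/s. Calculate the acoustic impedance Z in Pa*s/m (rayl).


Given values:
  rho = 1.15 kg/m^3
  c = 826.8 m/s
Formula: Z = rho * c
Z = 1.15 * 826.8
Z = 950.82

950.82 rayl


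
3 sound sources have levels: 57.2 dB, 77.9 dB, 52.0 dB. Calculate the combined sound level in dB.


Formula: L_total = 10 * log10( sum(10^(Li/10)) )
  Source 1: 10^(57.2/10) = 524807.4602
  Source 2: 10^(77.9/10) = 61659500.1861
  Source 3: 10^(52.0/10) = 158489.3192
Sum of linear values = 62342796.9655
L_total = 10 * log10(62342796.9655) = 77.95

77.95 dB


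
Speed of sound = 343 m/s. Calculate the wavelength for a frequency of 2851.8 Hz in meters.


Given values:
  c = 343 m/s, f = 2851.8 Hz
Formula: lambda = c / f
lambda = 343 / 2851.8
lambda = 0.1203

0.1203 m


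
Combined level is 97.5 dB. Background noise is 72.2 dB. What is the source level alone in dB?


Given values:
  L_total = 97.5 dB, L_bg = 72.2 dB
Formula: L_source = 10 * log10(10^(L_total/10) - 10^(L_bg/10))
Convert to linear:
  10^(97.5/10) = 5623413251.9035
  10^(72.2/10) = 16595869.0744
Difference: 5623413251.9035 - 16595869.0744 = 5606817382.8291
L_source = 10 * log10(5606817382.8291) = 97.49

97.49 dB


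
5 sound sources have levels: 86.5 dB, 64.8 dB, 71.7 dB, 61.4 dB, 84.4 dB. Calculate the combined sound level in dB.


Formula: L_total = 10 * log10( sum(10^(Li/10)) )
  Source 1: 10^(86.5/10) = 446683592.151
  Source 2: 10^(64.8/10) = 3019951.7204
  Source 3: 10^(71.7/10) = 14791083.8817
  Source 4: 10^(61.4/10) = 1380384.2646
  Source 5: 10^(84.4/10) = 275422870.3338
Sum of linear values = 741297882.3515
L_total = 10 * log10(741297882.3515) = 88.7

88.7 dB


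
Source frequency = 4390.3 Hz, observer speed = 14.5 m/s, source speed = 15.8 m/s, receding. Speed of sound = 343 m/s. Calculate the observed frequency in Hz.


Given values:
  f_s = 4390.3 Hz, v_o = 14.5 m/s, v_s = 15.8 m/s
  Direction: receding
Formula: f_o = f_s * (c - v_o) / (c + v_s)
Numerator: c - v_o = 343 - 14.5 = 328.5
Denominator: c + v_s = 343 + 15.8 = 358.8
f_o = 4390.3 * 328.5 / 358.8 = 4019.55

4019.55 Hz


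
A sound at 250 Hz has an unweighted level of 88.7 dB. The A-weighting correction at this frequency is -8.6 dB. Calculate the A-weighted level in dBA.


Given values:
  SPL = 88.7 dB
  A-weighting at 250 Hz = -8.6 dB
Formula: L_A = SPL + A_weight
L_A = 88.7 + (-8.6)
L_A = 80.1

80.1 dBA


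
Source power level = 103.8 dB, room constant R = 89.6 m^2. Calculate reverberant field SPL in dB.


Given values:
  Lw = 103.8 dB, R = 89.6 m^2
Formula: SPL = Lw + 10 * log10(4 / R)
Compute 4 / R = 4 / 89.6 = 0.044643
Compute 10 * log10(0.044643) = -13.5025
SPL = 103.8 + (-13.5025) = 90.3

90.3 dB


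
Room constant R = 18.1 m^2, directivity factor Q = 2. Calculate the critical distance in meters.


Given values:
  R = 18.1 m^2, Q = 2
Formula: d_c = 0.141 * sqrt(Q * R)
Compute Q * R = 2 * 18.1 = 36.2
Compute sqrt(36.2) = 6.0166
d_c = 0.141 * 6.0166 = 0.848

0.848 m


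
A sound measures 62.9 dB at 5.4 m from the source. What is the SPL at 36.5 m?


Given values:
  SPL1 = 62.9 dB, r1 = 5.4 m, r2 = 36.5 m
Formula: SPL2 = SPL1 - 20 * log10(r2 / r1)
Compute ratio: r2 / r1 = 36.5 / 5.4 = 6.7593
Compute log10: log10(6.7593) = 0.829902
Compute drop: 20 * 0.829902 = 16.598
SPL2 = 62.9 - 16.598 = 46.3

46.3 dB


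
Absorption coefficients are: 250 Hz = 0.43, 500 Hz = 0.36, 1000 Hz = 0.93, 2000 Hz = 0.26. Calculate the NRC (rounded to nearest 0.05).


Given values:
  a_250 = 0.43, a_500 = 0.36
  a_1000 = 0.93, a_2000 = 0.26
Formula: NRC = (a250 + a500 + a1000 + a2000) / 4
Sum = 0.43 + 0.36 + 0.93 + 0.26 = 1.98
NRC = 1.98 / 4 = 0.495
Rounded to nearest 0.05: 0.5

0.5


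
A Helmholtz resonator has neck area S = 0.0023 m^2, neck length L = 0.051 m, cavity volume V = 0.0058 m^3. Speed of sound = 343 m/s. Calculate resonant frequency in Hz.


Given values:
  S = 0.0023 m^2, L = 0.051 m, V = 0.0058 m^3, c = 343 m/s
Formula: f = (c / (2*pi)) * sqrt(S / (V * L))
Compute V * L = 0.0058 * 0.051 = 0.0002958
Compute S / (V * L) = 0.0023 / 0.0002958 = 7.7755
Compute sqrt(7.7755) = 2.788458
Compute c / (2*pi) = 343 / 6.283185 = 54.590148
f = 54.590148 * 2.788458 = 152.22

152.22 Hz


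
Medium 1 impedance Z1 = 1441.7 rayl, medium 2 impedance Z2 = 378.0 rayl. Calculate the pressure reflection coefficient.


Given values:
  Z1 = 1441.7 rayl, Z2 = 378.0 rayl
Formula: R = (Z2 - Z1) / (Z2 + Z1)
Numerator: Z2 - Z1 = 378.0 - 1441.7 = -1063.7
Denominator: Z2 + Z1 = 378.0 + 1441.7 = 1819.7
R = -1063.7 / 1819.7 = -0.5845

-0.5845


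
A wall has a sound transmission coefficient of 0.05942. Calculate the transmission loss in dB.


Given values:
  tau = 0.05942
Formula: TL = 10 * log10(1 / tau)
Compute 1 / tau = 1 / 0.05942 = 16.8294
Compute log10(16.8294) = 1.226069
TL = 10 * 1.226069 = 12.26

12.26 dB


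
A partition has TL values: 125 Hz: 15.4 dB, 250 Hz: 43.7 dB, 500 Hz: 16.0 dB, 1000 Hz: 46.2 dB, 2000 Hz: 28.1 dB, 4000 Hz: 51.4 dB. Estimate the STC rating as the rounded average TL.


Given TL values at each frequency:
  125 Hz: 15.4 dB
  250 Hz: 43.7 dB
  500 Hz: 16.0 dB
  1000 Hz: 46.2 dB
  2000 Hz: 28.1 dB
  4000 Hz: 51.4 dB
Formula: STC ~ round(average of TL values)
Sum = 15.4 + 43.7 + 16.0 + 46.2 + 28.1 + 51.4 = 200.8
Average = 200.8 / 6 = 33.47
Rounded: 33

33


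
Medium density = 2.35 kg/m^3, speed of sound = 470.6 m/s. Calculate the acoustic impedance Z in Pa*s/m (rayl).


Given values:
  rho = 2.35 kg/m^3
  c = 470.6 m/s
Formula: Z = rho * c
Z = 2.35 * 470.6
Z = 1105.91

1105.91 rayl


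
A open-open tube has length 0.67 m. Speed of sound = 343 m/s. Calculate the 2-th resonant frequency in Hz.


Given values:
  Tube type: open-open, L = 0.67 m, c = 343 m/s, n = 2
Formula: f_n = n * c / (2 * L)
Compute 2 * L = 2 * 0.67 = 1.34
f = 2 * 343 / 1.34
f = 511.94

511.94 Hz


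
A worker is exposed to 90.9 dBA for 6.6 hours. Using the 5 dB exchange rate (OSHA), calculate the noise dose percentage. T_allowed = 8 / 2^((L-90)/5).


Given values:
  L = 90.9 dBA, T = 6.6 hours
Formula: T_allowed = 8 / 2^((L - 90) / 5)
Compute exponent: (90.9 - 90) / 5 = 0.18
Compute 2^(0.18) = 1.132884
T_allowed = 8 / 1.132884 = 7.061623 hours
Dose = (T / T_allowed) * 100
Dose = (6.6 / 7.061623) * 100 = 93.46

93.46 %


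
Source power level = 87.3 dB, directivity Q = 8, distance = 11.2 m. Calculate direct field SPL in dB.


Given values:
  Lw = 87.3 dB, Q = 8, r = 11.2 m
Formula: SPL = Lw + 10 * log10(Q / (4 * pi * r^2))
Compute 4 * pi * r^2 = 4 * pi * 11.2^2 = 1576.3255
Compute Q / denom = 8 / 1576.3255 = 0.00507509
Compute 10 * log10(0.00507509) = -22.9456
SPL = 87.3 + (-22.9456) = 64.35

64.35 dB


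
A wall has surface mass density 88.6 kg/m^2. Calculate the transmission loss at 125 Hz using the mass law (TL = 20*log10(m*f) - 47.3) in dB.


Given values:
  m = 88.6 kg/m^2, f = 125 Hz
Formula: TL = 20 * log10(m * f) - 47.3
Compute m * f = 88.6 * 125 = 11075.0
Compute log10(11075.0) = 4.044344
Compute 20 * 4.044344 = 80.8869
TL = 80.8869 - 47.3 = 33.59

33.59 dB


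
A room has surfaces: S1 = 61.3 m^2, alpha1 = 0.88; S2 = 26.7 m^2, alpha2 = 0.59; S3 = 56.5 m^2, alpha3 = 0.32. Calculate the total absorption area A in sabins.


Given surfaces:
  Surface 1: 61.3 * 0.88 = 53.944
  Surface 2: 26.7 * 0.59 = 15.753
  Surface 3: 56.5 * 0.32 = 18.08
Formula: A = sum(Si * alpha_i)
A = 53.944 + 15.753 + 18.08
A = 87.78

87.78 sabins


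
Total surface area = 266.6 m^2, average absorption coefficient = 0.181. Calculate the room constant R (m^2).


Given values:
  S = 266.6 m^2, alpha = 0.181
Formula: R = S * alpha / (1 - alpha)
Numerator: 266.6 * 0.181 = 48.2546
Denominator: 1 - 0.181 = 0.819
R = 48.2546 / 0.819 = 58.92

58.92 m^2


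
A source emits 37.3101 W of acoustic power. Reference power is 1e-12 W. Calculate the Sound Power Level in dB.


Given values:
  W = 37.3101 W
  W_ref = 1e-12 W
Formula: SWL = 10 * log10(W / W_ref)
Compute ratio: W / W_ref = 37310100000000
Compute log10: log10(37310100000000) = 13.571826
Multiply: SWL = 10 * 13.571826 = 135.72

135.72 dB


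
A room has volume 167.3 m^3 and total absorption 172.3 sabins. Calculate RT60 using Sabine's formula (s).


Given values:
  V = 167.3 m^3
  A = 172.3 sabins
Formula: RT60 = 0.161 * V / A
Numerator: 0.161 * 167.3 = 26.9353
RT60 = 26.9353 / 172.3 = 0.156

0.156 s


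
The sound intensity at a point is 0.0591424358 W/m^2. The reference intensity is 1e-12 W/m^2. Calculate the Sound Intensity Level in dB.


Given values:
  I = 0.0591424358 W/m^2
  I_ref = 1e-12 W/m^2
Formula: SIL = 10 * log10(I / I_ref)
Compute ratio: I / I_ref = 59142435800
Compute log10: log10(59142435800) = 10.771899
Multiply: SIL = 10 * 10.771899 = 107.72

107.72 dB


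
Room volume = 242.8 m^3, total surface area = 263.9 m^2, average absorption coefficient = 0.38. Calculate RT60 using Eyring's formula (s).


Given values:
  V = 242.8 m^3, S = 263.9 m^2, alpha = 0.38
Formula: RT60 = 0.161 * V / (-S * ln(1 - alpha))
Compute ln(1 - 0.38) = ln(0.62) = -0.478036
Denominator: -263.9 * -0.478036 = 126.1537
Numerator: 0.161 * 242.8 = 39.0908
RT60 = 39.0908 / 126.1537 = 0.31

0.31 s
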